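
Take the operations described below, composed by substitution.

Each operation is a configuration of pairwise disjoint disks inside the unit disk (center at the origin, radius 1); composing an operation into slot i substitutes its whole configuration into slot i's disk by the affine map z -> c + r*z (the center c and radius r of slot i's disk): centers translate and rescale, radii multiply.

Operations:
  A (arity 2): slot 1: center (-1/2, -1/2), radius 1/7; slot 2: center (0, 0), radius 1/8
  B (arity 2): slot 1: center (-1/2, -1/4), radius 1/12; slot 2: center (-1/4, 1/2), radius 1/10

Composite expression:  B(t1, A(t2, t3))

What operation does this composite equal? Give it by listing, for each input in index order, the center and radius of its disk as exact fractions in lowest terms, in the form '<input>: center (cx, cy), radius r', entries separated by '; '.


t1: center (-1/2, -1/4), radius 1/12; t2: center (-3/10, 9/20), radius 1/70; t3: center (-1/4, 1/2), radius 1/80

Only the slot chain above each t matters under B; compose those maps.
tracing t1 down its 1-map path: center (-1/2, -1/4), radius 1/12
tracing t2 down its 2-map path: center (-3/10, 9/20), radius 1/70
tracing t3 down its 2-map path: center (-1/4, 1/2), radius 1/80


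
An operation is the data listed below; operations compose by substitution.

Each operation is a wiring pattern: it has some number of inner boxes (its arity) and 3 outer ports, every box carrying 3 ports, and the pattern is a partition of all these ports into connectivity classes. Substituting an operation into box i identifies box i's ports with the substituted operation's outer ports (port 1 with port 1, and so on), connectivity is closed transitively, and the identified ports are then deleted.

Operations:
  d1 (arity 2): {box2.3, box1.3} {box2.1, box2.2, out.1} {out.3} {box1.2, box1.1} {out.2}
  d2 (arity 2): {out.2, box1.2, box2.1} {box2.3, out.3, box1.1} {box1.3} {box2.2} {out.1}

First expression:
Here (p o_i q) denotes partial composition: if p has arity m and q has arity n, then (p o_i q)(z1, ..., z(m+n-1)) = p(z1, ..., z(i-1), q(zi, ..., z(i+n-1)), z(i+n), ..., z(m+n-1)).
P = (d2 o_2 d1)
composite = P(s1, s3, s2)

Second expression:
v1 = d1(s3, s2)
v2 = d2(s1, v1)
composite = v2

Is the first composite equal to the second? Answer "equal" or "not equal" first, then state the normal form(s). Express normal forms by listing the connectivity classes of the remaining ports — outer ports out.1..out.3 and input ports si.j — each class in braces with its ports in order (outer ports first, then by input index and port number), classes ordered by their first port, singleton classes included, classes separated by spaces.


equal; both compose to {out.1} {out.2, s1.2, s2.1, s2.2} {out.3, s1.1} {s1.3} {s2.3, s3.3} {s3.1, s3.2}

The first expression reduces to {out.1} {out.2, s1.2, s2.1, s2.2} {out.3, s1.1} {s1.3} {s2.3, s3.3} {s3.1, s3.2}
The second expression reduces to {out.1} {out.2, s1.2, s2.1, s2.2} {out.3, s1.1} {s1.3} {s2.3, s3.3} {s3.1, s3.2}
The normal forms match — equal.


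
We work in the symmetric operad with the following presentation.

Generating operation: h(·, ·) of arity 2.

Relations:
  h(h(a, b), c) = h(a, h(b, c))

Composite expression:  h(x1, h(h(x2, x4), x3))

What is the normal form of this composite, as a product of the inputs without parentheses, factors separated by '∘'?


x1 ∘ x2 ∘ x4 ∘ x3

Under associativity of h, the answer is the x's in reading order.
h(x2, x4) collapses to x2 ∘ x4
h(h(x2, x4), x3) collapses to x2 ∘ x4 ∘ x3
h(x1, h(h(x2, x4), x3)) collapses to x1 ∘ x2 ∘ x4 ∘ x3


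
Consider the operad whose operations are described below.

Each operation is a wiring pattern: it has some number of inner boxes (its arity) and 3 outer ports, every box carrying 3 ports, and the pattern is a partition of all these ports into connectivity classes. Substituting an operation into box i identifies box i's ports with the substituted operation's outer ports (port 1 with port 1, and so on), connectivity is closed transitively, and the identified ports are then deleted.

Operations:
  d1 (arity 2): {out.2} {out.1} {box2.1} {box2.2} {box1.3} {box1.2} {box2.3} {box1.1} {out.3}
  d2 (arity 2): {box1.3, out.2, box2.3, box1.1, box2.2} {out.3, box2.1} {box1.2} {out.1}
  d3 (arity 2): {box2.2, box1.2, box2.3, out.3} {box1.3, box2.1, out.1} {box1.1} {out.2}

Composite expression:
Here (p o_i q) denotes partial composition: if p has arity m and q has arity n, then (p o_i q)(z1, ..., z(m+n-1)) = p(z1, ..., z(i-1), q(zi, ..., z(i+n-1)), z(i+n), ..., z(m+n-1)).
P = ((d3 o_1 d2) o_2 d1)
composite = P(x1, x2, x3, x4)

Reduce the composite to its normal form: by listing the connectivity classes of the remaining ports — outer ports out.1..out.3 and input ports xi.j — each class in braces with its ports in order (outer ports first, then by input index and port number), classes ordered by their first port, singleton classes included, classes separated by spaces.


Reachability decides: close wires over d3-identified ports.
stage d1: inputs (x2, x3), connectivity {out.1} {out.2} {out.3} {x2.1} {x2.2} {x2.3} {x3.1} {x3.2} {x3.3}, out.j its boundary
stage d2: inputs (x1, x2, x3), connectivity {out.1} {out.2, x1.1, x1.3} {out.3} {x1.2} {x2.1} {x2.2} {x2.3} {x3.1} {x3.2} {x3.3}, out.j its boundary
stage d3: inputs (x1, x2, x3, x4), connectivity {out.1, x4.1} {out.2} {out.3, x1.1, x1.3, x4.2, x4.3} {x1.2} {x2.1} {x2.2} {x2.3} {x3.1} {x3.2} {x3.3}, out.j its boundary

{out.1, x4.1} {out.2} {out.3, x1.1, x1.3, x4.2, x4.3} {x1.2} {x2.1} {x2.2} {x2.3} {x3.1} {x3.2} {x3.3}


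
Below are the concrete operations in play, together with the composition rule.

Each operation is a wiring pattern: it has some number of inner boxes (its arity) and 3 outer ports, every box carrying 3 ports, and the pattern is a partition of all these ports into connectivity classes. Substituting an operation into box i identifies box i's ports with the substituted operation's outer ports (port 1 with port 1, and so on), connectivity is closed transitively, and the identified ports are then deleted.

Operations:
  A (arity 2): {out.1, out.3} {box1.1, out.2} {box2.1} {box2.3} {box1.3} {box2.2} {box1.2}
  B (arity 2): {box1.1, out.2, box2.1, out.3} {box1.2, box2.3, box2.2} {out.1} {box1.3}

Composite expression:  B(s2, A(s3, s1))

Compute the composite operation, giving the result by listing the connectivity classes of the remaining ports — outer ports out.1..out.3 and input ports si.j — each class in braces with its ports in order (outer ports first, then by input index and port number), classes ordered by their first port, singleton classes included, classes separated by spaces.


Substituting into B glues patterns; closure does the rest.
composing A on (s3, s1), with out.j its own outer ports: {out.1, out.3} {out.2, s3.1} {s1.1} {s1.2} {s1.3} {s3.2} {s3.3}
composing B on (s2, s3, s1), with out.j its own outer ports: {out.1} {out.2, out.3, s2.1, s2.2, s3.1} {s1.1} {s1.2} {s1.3} {s2.3} {s3.2} {s3.3}

{out.1} {out.2, out.3, s2.1, s2.2, s3.1} {s1.1} {s1.2} {s1.3} {s2.3} {s3.2} {s3.3}


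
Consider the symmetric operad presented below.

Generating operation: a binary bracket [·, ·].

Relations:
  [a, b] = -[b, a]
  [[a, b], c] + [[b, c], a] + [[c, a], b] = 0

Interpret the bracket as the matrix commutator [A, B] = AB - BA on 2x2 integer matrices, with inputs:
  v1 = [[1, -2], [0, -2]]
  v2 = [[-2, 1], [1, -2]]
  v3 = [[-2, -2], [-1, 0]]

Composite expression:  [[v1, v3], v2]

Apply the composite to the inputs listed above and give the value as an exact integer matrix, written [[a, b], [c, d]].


[[-13, 4], [-4, 13]]

[v1, v3] = [[2, -10], [3, -2]]
[[v1, v3], v2] = [[-13, 4], [-4, 13]]


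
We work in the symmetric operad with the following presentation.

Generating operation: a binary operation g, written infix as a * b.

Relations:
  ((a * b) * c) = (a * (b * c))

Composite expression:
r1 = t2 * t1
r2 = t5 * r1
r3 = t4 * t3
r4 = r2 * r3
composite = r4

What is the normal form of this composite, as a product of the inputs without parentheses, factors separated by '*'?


t5 * t2 * t1 * t4 * t3

Key point: g is associative — brackets drop, the t-order remains.
(t2 * t1) linearizes to t2 * t1
(t5 * (t2 * t1)) linearizes to t5 * t2 * t1
(t4 * t3) linearizes to t4 * t3
((t5 * (t2 * t1)) * (t4 * t3)) linearizes to t5 * t2 * t1 * t4 * t3


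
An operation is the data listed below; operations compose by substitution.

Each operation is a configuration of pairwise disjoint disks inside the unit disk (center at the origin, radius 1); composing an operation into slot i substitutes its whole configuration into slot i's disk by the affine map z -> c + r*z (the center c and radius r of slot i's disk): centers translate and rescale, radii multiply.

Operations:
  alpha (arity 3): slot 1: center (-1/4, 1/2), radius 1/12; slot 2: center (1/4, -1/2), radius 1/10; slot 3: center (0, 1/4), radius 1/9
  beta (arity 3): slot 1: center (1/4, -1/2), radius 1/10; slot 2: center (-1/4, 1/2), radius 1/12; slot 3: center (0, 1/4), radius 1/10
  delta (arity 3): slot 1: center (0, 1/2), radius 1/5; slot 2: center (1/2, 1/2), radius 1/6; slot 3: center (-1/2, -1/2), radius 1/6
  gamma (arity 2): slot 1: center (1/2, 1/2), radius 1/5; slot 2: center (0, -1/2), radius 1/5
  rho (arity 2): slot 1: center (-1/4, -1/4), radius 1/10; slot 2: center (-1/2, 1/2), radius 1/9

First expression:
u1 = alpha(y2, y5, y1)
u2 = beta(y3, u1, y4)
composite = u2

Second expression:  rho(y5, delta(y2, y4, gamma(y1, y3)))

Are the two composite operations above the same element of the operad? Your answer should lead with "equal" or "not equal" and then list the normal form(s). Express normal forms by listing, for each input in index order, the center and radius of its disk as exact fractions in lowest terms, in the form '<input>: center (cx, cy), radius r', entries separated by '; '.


In normal form, the first expression is y1: center (-1/4, 25/48), radius 1/108; y2: center (-13/48, 13/24), radius 1/144; y3: center (1/4, -1/2), radius 1/10; y4: center (0, 1/4), radius 1/10; y5: center (-11/48, 11/24), radius 1/120
In normal form, the second expression is y1: center (-59/108, 49/108), radius 1/270; y2: center (-1/2, 5/9), radius 1/45; y3: center (-5/9, 47/108), radius 1/270; y4: center (-4/9, 5/9), radius 1/54; y5: center (-1/4, -1/4), radius 1/10
No match — not equal.

not equal: they reduce to y1: center (-1/4, 25/48), radius 1/108; y2: center (-13/48, 13/24), radius 1/144; y3: center (1/4, -1/2), radius 1/10; y4: center (0, 1/4), radius 1/10; y5: center (-11/48, 11/24), radius 1/120 and y1: center (-59/108, 49/108), radius 1/270; y2: center (-1/2, 5/9), radius 1/45; y3: center (-5/9, 47/108), radius 1/270; y4: center (-4/9, 5/9), radius 1/54; y5: center (-1/4, -1/4), radius 1/10


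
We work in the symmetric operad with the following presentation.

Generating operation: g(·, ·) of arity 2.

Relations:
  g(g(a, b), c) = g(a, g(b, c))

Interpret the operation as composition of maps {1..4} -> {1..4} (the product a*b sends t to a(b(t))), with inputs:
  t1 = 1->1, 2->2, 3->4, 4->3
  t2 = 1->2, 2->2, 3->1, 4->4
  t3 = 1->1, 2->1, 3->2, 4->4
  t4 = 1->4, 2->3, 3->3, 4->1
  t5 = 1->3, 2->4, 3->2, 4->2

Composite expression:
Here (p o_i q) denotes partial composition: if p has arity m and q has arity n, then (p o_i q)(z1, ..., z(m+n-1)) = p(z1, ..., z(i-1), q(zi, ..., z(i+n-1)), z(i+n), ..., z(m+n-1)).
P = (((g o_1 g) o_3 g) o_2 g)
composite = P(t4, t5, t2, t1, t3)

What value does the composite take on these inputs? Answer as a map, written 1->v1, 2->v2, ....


1->1, 2->1, 3->1, 4->3

g(t5, t2) = 1->4, 2->4, 3->3, 4->2
g(t4, g(t5, t2)) = 1->1, 2->1, 3->3, 4->3
g(t1, t3) = 1->1, 2->1, 3->2, 4->3
g(g(t4, g(t5, t2)), g(t1, t3)) = 1->1, 2->1, 3->1, 4->3


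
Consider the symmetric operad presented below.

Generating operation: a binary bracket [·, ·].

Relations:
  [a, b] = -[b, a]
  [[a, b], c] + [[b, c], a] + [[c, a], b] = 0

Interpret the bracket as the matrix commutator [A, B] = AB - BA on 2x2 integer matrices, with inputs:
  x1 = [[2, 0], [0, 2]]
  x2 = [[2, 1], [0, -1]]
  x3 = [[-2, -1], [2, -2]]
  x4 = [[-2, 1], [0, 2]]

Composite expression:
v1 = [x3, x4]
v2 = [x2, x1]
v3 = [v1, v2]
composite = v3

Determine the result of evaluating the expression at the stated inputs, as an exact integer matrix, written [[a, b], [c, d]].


[[0, 0], [0, 0]]

[x3, x4] = [[-2, -4], [-8, 2]]
[x2, x1] = [[0, 0], [0, 0]]
[[x3, x4], [x2, x1]] = [[0, 0], [0, 0]]


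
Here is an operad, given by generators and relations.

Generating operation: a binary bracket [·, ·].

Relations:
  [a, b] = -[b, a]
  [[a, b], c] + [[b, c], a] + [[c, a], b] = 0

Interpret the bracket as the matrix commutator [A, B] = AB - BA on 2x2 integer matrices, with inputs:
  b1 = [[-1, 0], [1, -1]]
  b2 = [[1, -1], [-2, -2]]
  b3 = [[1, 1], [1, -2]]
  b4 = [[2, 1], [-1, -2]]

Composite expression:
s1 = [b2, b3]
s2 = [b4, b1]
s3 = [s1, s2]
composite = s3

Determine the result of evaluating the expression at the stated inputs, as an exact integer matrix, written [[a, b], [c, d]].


[b2, b3] = [[1, 6], [-9, -1]]
[b4, b1] = [[1, 0], [-4, -1]]
[[b2, b3], [b4, b1]] = [[-24, -12], [-10, 24]]

[[-24, -12], [-10, 24]]


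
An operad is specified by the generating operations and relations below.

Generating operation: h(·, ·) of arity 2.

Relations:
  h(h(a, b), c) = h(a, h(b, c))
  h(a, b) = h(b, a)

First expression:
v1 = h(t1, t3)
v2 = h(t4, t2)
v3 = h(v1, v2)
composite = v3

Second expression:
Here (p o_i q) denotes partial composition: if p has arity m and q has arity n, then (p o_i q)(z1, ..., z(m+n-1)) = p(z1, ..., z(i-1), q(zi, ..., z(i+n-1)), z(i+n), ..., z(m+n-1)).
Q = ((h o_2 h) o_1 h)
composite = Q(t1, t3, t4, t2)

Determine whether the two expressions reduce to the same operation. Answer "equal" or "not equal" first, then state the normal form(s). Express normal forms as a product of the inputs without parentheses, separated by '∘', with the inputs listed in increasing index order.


Normal form of the first expression: t1 ∘ t2 ∘ t3 ∘ t4
Normal form of the second expression: t1 ∘ t2 ∘ t3 ∘ t4
Same normal form: equal.

equal — both sides give t1 ∘ t2 ∘ t3 ∘ t4


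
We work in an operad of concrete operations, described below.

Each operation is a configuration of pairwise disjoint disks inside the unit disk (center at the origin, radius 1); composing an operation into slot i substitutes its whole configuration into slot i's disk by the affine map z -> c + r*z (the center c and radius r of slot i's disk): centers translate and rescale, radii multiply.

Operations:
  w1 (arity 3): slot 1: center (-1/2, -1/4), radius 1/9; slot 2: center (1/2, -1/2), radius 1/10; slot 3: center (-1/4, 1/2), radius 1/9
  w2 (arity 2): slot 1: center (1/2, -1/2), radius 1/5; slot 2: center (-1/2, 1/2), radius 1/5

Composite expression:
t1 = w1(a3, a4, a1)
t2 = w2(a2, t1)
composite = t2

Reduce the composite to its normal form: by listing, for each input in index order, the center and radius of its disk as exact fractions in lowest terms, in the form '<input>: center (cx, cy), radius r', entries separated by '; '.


a1: center (-11/20, 3/5), radius 1/45; a2: center (1/2, -1/2), radius 1/5; a3: center (-3/5, 9/20), radius 1/45; a4: center (-2/5, 2/5), radius 1/50

Only the slot chain above each a matters under w2; compose those maps.
input a2: composing its 1 substitution step yields center (1/2, -1/2), radius 1/5
input a3: composing its 2 substitution steps yields center (-3/5, 9/20), radius 1/45
input a4: composing its 2 substitution steps yields center (-2/5, 2/5), radius 1/50
input a1: composing its 2 substitution steps yields center (-11/20, 3/5), radius 1/45


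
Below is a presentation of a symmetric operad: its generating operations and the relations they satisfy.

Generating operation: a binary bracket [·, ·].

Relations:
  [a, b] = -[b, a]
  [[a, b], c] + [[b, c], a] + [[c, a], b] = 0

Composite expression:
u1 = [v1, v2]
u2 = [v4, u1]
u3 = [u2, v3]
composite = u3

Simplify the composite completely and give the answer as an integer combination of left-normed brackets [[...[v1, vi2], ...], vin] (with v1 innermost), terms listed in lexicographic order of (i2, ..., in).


-[[[v1, v2], v4], v3]

Antisymmetry and Jacobi reduce to v1-anchored left-normed brackets.
Composite bracket: [[v4, [v1, v2]], v3]
Full expansion: 8 signed words from ab - ba (2^3 = 8).
Only words starting with v1 matter:
  the word v1v2v4v3 carries sign -1 and contributes -[[[v1, v2], v4], v3]


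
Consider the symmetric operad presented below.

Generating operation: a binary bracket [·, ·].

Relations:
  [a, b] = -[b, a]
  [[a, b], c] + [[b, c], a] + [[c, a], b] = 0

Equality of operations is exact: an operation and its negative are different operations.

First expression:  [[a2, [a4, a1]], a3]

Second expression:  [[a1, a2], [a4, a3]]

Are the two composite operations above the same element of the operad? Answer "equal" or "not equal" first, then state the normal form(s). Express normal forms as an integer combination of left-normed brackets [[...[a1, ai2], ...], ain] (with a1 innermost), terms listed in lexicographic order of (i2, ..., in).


In normal form, the first expression is [[[a1, a4], a2], a3]
In normal form, the second expression is -[[[a1, a2], a3], a4] + [[[a1, a2], a4], a3]
The forms do not match — not equal.

not equal: they reduce to [[[a1, a4], a2], a3] and -[[[a1, a2], a3], a4] + [[[a1, a2], a4], a3]


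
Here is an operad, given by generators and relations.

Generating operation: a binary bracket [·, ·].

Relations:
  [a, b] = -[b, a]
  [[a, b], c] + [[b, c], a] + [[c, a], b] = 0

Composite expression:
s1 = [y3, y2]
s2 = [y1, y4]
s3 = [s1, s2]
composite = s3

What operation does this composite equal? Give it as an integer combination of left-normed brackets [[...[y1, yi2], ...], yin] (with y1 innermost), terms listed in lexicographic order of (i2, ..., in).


[[[y1, y4], y2], y3] - [[[y1, y4], y3], y2]

Expand each bracket as ab - ba; the y1-initial words give the coefficients.
Composite bracket: [[y3, y2], [y1, y4]]
Each bracket splits as ab - ba, giving 8 signed words (2^3 = 8).
Words beginning with y1 determine it all:
  y1y4y2y3 (sign +1) contributes +[[[y1, y4], y2], y3]
  y1y4y3y2 (sign -1) contributes -[[[y1, y4], y3], y2]


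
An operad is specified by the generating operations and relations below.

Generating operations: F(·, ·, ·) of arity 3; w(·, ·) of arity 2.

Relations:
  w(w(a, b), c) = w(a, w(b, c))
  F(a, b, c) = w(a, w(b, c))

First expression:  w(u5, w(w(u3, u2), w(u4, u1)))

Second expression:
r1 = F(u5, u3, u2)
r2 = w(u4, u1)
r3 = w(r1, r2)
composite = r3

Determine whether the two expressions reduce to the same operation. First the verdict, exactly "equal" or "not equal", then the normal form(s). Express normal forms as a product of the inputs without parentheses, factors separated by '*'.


Reducing the first expression gives u5 * u3 * u2 * u4 * u1
Reducing the second expression gives u5 * u3 * u2 * u4 * u1
The normal forms match — equal.

equal; the common form is u5 * u3 * u2 * u4 * u1


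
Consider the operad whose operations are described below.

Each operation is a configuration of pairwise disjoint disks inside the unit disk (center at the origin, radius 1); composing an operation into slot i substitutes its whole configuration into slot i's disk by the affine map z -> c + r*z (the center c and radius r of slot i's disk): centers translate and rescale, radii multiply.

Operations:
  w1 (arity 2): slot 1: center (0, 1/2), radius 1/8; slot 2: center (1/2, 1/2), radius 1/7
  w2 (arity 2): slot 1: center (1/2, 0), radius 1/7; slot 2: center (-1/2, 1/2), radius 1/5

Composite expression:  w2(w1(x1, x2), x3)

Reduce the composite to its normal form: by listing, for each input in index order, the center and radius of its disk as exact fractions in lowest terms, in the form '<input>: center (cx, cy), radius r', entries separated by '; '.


x1: center (1/2, 1/14), radius 1/56; x2: center (4/7, 1/14), radius 1/49; x3: center (-1/2, 1/2), radius 1/5

Nesting under w2 composes maps z -> c + r*z down each x-path.
tracing x1 down its 2-map path: center (1/2, 1/14), radius 1/56
tracing x2 down its 2-map path: center (4/7, 1/14), radius 1/49
tracing x3 down its 1-map path: center (-1/2, 1/2), radius 1/5


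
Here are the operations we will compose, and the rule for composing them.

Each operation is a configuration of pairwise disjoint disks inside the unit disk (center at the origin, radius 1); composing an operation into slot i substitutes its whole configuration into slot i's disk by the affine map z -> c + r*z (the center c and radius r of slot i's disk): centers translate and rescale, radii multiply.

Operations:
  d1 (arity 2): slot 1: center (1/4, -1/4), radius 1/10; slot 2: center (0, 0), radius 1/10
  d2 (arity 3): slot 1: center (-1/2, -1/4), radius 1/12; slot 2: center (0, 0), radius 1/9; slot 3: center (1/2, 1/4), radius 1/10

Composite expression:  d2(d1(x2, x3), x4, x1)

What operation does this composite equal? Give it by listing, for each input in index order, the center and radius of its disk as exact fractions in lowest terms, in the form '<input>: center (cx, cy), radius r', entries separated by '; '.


Below d2, radii multiply path by path; the x-disk centers shift.
x2 passes through 2 substitutions, ending at center (-23/48, -13/48), radius 1/120
x3 passes through 2 substitutions, ending at center (-1/2, -1/4), radius 1/120
x4 passes through 1 substitution, ending at center (0, 0), radius 1/9
x1 passes through 1 substitution, ending at center (1/2, 1/4), radius 1/10

x1: center (1/2, 1/4), radius 1/10; x2: center (-23/48, -13/48), radius 1/120; x3: center (-1/2, -1/4), radius 1/120; x4: center (0, 0), radius 1/9


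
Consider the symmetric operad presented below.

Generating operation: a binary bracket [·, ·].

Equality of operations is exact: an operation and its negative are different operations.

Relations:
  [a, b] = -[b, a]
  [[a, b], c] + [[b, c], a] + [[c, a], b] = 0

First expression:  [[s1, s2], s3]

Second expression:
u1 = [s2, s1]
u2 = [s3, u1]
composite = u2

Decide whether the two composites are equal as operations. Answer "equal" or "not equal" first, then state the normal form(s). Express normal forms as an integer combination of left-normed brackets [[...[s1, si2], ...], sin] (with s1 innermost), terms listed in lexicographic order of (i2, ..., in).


The first expression, normalized: [[s1, s2], s3]
The second expression, normalized: [[s1, s2], s3]
One common form — equal.

equal: each reduces to [[s1, s2], s3]


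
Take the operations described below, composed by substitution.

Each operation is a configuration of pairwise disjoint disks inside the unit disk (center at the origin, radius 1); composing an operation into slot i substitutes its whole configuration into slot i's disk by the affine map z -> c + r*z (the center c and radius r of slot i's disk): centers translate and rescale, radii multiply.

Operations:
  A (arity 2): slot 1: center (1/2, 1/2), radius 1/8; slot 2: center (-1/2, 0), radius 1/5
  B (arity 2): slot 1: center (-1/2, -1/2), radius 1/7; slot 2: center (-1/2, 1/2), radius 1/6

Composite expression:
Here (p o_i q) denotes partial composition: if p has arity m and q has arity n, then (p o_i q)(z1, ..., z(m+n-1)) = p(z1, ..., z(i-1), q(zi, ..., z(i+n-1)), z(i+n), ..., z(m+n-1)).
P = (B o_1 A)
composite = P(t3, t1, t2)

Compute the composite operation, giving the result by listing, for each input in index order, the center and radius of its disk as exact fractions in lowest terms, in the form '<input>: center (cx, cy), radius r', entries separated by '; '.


t1: center (-4/7, -1/2), radius 1/35; t2: center (-1/2, 1/2), radius 1/6; t3: center (-3/7, -3/7), radius 1/56

Affine substitution under B: radii multiply and t-centers shift.
tracing t3 down its 2-map path: center (-3/7, -3/7), radius 1/56
tracing t1 down its 2-map path: center (-4/7, -1/2), radius 1/35
tracing t2 down its 1-map path: center (-1/2, 1/2), radius 1/6


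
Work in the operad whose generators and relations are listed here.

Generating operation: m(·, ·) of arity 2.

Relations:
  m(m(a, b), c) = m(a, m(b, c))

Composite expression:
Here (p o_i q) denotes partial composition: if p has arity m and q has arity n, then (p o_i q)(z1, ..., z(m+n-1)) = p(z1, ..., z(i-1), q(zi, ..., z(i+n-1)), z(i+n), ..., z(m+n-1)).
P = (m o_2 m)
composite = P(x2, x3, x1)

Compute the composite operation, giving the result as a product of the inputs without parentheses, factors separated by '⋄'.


x2 ⋄ x3 ⋄ x1

Every regrouping of m is equal, so read the x-inputs in written order.
m(x3, x1) collapses to x3 ⋄ x1
m(x2, m(x3, x1)) collapses to x2 ⋄ x3 ⋄ x1


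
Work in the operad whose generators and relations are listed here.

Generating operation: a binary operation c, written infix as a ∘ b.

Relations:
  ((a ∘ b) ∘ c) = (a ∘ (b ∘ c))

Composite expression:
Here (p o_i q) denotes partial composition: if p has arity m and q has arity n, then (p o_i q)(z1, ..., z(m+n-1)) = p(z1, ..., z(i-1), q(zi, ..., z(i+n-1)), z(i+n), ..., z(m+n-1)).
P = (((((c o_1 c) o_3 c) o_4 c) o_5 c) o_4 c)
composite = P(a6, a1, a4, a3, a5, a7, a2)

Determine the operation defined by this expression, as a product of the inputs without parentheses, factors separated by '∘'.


a6 ∘ a1 ∘ a4 ∘ a3 ∘ a5 ∘ a7 ∘ a2


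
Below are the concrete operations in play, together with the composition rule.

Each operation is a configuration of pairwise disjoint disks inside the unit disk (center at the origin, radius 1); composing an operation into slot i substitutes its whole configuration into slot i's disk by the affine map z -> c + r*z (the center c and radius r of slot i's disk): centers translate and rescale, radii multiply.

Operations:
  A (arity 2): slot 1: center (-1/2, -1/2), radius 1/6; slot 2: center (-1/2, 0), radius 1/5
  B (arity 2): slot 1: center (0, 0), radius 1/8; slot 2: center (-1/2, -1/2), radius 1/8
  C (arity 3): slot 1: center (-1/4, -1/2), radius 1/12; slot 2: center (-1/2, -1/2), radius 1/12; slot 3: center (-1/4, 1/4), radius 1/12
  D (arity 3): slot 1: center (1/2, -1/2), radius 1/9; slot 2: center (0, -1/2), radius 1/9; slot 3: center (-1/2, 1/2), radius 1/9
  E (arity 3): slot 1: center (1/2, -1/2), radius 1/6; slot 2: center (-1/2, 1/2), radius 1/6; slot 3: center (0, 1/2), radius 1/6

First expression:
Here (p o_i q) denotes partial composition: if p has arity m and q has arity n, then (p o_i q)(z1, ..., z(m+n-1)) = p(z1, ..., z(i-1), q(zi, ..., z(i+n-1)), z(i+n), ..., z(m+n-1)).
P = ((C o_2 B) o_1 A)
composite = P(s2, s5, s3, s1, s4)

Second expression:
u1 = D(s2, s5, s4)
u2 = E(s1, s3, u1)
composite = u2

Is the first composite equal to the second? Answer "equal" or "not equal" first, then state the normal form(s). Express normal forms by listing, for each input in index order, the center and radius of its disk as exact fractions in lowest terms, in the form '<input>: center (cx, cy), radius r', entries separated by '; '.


not equal: they reduce to s1: center (-13/24, -13/24), radius 1/96; s2: center (-7/24, -13/24), radius 1/72; s3: center (-1/2, -1/2), radius 1/96; s4: center (-1/4, 1/4), radius 1/12; s5: center (-7/24, -1/2), radius 1/60 and s1: center (1/2, -1/2), radius 1/6; s2: center (1/12, 5/12), radius 1/54; s3: center (-1/2, 1/2), radius 1/6; s4: center (-1/12, 7/12), radius 1/54; s5: center (0, 5/12), radius 1/54


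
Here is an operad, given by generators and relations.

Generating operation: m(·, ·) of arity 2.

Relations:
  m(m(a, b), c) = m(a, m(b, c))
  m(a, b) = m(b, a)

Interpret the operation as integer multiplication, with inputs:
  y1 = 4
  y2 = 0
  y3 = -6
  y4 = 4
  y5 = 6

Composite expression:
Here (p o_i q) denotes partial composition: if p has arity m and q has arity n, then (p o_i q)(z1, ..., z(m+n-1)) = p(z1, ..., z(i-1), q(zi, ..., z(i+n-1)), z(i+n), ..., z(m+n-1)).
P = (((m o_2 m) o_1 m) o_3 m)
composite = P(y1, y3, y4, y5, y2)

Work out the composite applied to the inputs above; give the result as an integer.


0

m(y1, y3) = -24
m(y4, y5) = 24
m(m(y4, y5), y2) = 0
m(m(y1, y3), m(m(y4, y5), y2)) = 0


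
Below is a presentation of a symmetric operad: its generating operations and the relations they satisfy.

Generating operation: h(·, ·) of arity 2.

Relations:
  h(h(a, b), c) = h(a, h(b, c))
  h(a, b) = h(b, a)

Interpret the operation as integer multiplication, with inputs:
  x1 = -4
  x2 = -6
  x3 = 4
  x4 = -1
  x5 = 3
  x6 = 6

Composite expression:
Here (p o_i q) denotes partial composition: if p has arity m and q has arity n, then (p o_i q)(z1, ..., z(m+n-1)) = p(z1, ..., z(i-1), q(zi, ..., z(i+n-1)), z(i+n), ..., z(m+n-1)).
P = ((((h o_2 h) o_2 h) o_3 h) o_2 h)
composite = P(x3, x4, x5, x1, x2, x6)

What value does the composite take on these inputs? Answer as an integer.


-1728

h(x4, x5) = -3
h(x1, x2) = 24
h(h(x4, x5), h(x1, x2)) = -72
h(h(h(x4, x5), h(x1, x2)), x6) = -432
h(x3, h(h(h(x4, x5), h(x1, x2)), x6)) = -1728


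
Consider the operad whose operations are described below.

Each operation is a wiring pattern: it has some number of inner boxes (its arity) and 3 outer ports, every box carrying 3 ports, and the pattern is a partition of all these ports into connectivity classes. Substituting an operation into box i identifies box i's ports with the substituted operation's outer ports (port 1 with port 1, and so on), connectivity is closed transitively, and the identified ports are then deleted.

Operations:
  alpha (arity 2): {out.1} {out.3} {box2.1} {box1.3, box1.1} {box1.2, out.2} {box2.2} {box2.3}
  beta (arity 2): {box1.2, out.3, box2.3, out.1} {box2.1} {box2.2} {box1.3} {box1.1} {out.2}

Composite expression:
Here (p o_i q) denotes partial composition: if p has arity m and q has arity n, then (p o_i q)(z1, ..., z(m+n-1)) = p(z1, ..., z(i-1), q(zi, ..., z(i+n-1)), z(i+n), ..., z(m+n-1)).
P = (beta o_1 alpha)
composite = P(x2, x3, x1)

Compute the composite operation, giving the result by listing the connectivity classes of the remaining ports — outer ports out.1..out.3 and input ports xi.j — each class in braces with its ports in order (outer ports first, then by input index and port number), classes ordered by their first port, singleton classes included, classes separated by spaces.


{out.1, out.3, x1.3, x2.2} {out.2} {x1.1} {x1.2} {x2.1, x2.3} {x3.1} {x3.2} {x3.3}

Connectivity passes through glued beta-boundaries; trace each wire chain.
the subtree at alpha composes to {out.1} {out.2, x2.2} {out.3} {x2.1, x2.3} {x3.1} {x3.2} {x3.3} on (x2, x3); out.j = own outer ports
the subtree at beta composes to {out.1, out.3, x1.3, x2.2} {out.2} {x1.1} {x1.2} {x2.1, x2.3} {x3.1} {x3.2} {x3.3} on (x2, x3, x1); out.j = own outer ports


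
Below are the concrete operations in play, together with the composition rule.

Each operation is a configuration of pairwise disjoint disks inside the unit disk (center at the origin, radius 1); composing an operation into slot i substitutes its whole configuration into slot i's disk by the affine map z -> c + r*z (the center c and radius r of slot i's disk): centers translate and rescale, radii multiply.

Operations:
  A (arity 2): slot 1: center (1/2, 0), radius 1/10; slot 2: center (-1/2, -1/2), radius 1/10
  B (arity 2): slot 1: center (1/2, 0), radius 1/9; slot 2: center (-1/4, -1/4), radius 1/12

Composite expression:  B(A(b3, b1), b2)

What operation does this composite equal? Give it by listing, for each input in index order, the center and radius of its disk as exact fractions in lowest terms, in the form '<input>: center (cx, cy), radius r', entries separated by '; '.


b1: center (4/9, -1/18), radius 1/90; b2: center (-1/4, -1/4), radius 1/12; b3: center (5/9, 0), radius 1/90

Nesting under B composes maps z -> c + r*z down each b-path.
tracing b3 down its 2-map path: center (5/9, 0), radius 1/90
tracing b1 down its 2-map path: center (4/9, -1/18), radius 1/90
tracing b2 down its 1-map path: center (-1/4, -1/4), radius 1/12


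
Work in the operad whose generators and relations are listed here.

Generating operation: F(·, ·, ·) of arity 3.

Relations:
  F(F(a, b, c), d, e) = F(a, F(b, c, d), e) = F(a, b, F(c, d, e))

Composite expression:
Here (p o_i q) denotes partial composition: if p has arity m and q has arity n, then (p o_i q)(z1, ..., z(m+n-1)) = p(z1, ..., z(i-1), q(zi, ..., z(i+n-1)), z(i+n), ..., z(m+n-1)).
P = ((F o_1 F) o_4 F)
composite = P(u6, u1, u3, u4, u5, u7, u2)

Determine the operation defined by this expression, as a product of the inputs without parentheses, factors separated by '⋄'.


Every regrouping of F is equal, so read the u-inputs in written order.
F(u6, u1, u3) unparenthesizes to u6 ⋄ u1 ⋄ u3
F(u4, u5, u7) unparenthesizes to u4 ⋄ u5 ⋄ u7
F(F(u6, u1, u3), F(u4, u5, u7), u2) unparenthesizes to u6 ⋄ u1 ⋄ u3 ⋄ u4 ⋄ u5 ⋄ u7 ⋄ u2

u6 ⋄ u1 ⋄ u3 ⋄ u4 ⋄ u5 ⋄ u7 ⋄ u2


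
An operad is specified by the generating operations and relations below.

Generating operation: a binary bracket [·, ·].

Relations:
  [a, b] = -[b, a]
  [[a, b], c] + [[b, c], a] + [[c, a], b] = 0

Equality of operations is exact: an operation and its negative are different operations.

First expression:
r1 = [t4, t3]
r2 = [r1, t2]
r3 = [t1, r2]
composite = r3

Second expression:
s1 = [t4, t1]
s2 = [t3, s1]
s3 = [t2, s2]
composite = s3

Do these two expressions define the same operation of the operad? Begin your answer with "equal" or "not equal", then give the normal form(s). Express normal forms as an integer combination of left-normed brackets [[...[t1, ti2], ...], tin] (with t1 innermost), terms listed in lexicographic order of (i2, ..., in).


not equal; the first gives [[[t1, t2], t3], t4] - [[[t1, t2], t4], t3] - [[[t1, t3], t4], t2] + [[[t1, t4], t3], t2] and the second -[[[t1, t4], t3], t2]

The first expression reduces to [[[t1, t2], t3], t4] - [[[t1, t2], t4], t3] - [[[t1, t3], t4], t2] + [[[t1, t4], t3], t2]
The second expression reduces to -[[[t1, t4], t3], t2]
They disagree, so not equal.


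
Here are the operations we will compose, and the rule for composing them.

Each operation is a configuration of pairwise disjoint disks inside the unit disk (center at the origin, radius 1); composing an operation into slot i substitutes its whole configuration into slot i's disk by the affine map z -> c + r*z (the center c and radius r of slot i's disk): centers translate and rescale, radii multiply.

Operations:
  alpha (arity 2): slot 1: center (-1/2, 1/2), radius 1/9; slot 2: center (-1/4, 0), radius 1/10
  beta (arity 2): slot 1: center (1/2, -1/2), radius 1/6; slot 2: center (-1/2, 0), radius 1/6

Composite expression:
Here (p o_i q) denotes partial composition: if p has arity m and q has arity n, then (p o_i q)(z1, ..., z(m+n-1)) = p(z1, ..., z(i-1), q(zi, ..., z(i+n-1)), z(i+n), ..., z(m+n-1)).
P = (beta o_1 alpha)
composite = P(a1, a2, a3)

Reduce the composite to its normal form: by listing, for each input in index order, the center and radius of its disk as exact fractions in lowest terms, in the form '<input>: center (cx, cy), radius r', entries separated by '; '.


a1: center (5/12, -5/12), radius 1/54; a2: center (11/24, -1/2), radius 1/60; a3: center (-1/2, 0), radius 1/6

Follow each a-input down from beta: c' goes to c + r*c', radius to r*r'.
a1: after 2 affine steps, its disk has center (5/12, -5/12), radius 1/54
a2: after 2 affine steps, its disk has center (11/24, -1/2), radius 1/60
a3: after 1 affine step, its disk has center (-1/2, 0), radius 1/6


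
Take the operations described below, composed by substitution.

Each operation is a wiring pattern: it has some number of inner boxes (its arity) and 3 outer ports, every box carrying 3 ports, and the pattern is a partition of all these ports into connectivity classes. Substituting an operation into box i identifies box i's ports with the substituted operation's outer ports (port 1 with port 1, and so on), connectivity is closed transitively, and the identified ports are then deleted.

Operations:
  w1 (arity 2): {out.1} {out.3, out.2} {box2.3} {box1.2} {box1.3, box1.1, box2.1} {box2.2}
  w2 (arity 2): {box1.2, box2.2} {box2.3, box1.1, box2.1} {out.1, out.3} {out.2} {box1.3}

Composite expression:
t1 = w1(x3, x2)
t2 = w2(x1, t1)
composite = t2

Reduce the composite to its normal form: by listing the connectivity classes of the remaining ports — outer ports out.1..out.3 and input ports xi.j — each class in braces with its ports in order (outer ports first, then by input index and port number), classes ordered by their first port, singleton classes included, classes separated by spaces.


{out.1, out.3} {out.2} {x1.1, x1.2} {x1.3} {x2.1, x3.1, x3.3} {x2.2} {x2.3} {x3.2}

Reachability decides: close wires over w2-identified ports.
w1 over (x3, x2) gives {out.1} {out.2, out.3} {x2.1, x3.1, x3.3} {x2.2} {x2.3} {x3.2}, out.j being that stage's outer ports
w2 over (x1, x3, x2) gives {out.1, out.3} {out.2} {x1.1, x1.2} {x1.3} {x2.1, x3.1, x3.3} {x2.2} {x2.3} {x3.2}, out.j being that stage's outer ports


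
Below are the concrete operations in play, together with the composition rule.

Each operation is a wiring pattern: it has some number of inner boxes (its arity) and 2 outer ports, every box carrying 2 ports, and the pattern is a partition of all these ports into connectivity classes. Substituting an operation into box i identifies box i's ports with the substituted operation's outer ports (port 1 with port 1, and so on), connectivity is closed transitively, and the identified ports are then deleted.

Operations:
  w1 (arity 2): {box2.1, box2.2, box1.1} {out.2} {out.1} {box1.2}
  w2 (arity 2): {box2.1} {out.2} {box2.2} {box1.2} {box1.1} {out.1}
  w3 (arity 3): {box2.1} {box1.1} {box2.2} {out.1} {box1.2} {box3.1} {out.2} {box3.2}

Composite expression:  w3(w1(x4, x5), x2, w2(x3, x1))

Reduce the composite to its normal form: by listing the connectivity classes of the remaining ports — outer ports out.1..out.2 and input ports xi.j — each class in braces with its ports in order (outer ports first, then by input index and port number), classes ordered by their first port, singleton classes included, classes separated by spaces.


{out.1} {out.2} {x1.1} {x1.2} {x2.1} {x2.2} {x3.1} {x3.2} {x4.1, x5.1, x5.2} {x4.2}

Two ports join when wires chain via w3-identified ports.
the subtree at w1 composes to {out.1} {out.2} {x4.1, x5.1, x5.2} {x4.2} on (x4, x5); out.j = own outer ports
the subtree at w2 composes to {out.1} {out.2} {x1.1} {x1.2} {x3.1} {x3.2} on (x3, x1); out.j = own outer ports
the subtree at w3 composes to {out.1} {out.2} {x1.1} {x1.2} {x2.1} {x2.2} {x3.1} {x3.2} {x4.1, x5.1, x5.2} {x4.2} on (x4, x5, x2, x3, x1); out.j = own outer ports


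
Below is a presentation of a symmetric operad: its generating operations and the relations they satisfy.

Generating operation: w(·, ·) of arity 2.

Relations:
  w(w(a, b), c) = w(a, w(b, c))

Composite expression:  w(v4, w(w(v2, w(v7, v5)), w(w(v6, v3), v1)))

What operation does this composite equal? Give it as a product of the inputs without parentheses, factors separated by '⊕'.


v4 ⊕ v2 ⊕ v7 ⊕ v5 ⊕ v6 ⊕ v3 ⊕ v1

Associativity of w dissolves the nesting; only the v-input order survives.
w(v7, v5) collapses to v7 ⊕ v5
w(v2, w(v7, v5)) collapses to v2 ⊕ v7 ⊕ v5
w(v6, v3) collapses to v6 ⊕ v3
w(w(v6, v3), v1) collapses to v6 ⊕ v3 ⊕ v1
w(w(v2, w(v7, v5)), w(w(v6, v3), v1)) collapses to v2 ⊕ v7 ⊕ v5 ⊕ v6 ⊕ v3 ⊕ v1
w(v4, w(w(v2, w(v7, v5)), w(w(v6, v3), v1))) collapses to v4 ⊕ v2 ⊕ v7 ⊕ v5 ⊕ v6 ⊕ v3 ⊕ v1


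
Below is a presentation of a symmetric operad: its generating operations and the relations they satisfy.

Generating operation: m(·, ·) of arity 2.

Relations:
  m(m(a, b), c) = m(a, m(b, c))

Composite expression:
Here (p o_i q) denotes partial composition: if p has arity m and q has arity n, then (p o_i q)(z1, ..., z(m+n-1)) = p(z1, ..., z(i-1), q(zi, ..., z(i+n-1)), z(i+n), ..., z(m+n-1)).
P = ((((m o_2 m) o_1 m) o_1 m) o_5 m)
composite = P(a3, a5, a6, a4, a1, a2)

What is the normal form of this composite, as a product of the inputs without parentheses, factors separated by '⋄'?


The m-tree's shape is irrelevant; the a-reading-order decides.
m(a3, a5) unparenthesizes to a3 ⋄ a5
m(m(a3, a5), a6) unparenthesizes to a3 ⋄ a5 ⋄ a6
m(a1, a2) unparenthesizes to a1 ⋄ a2
m(a4, m(a1, a2)) unparenthesizes to a4 ⋄ a1 ⋄ a2
m(m(m(a3, a5), a6), m(a4, m(a1, a2))) unparenthesizes to a3 ⋄ a5 ⋄ a6 ⋄ a4 ⋄ a1 ⋄ a2

a3 ⋄ a5 ⋄ a6 ⋄ a4 ⋄ a1 ⋄ a2
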